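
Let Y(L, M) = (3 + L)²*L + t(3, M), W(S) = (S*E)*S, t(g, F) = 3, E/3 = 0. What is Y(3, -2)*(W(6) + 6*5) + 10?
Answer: 3340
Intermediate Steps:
E = 0 (E = 3*0 = 0)
W(S) = 0 (W(S) = (S*0)*S = 0*S = 0)
Y(L, M) = 3 + L*(3 + L)² (Y(L, M) = (3 + L)²*L + 3 = L*(3 + L)² + 3 = 3 + L*(3 + L)²)
Y(3, -2)*(W(6) + 6*5) + 10 = (3 + 3*(3 + 3)²)*(0 + 6*5) + 10 = (3 + 3*6²)*(0 + 30) + 10 = (3 + 3*36)*30 + 10 = (3 + 108)*30 + 10 = 111*30 + 10 = 3330 + 10 = 3340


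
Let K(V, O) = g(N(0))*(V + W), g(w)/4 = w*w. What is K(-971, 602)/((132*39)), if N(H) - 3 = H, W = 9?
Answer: -74/11 ≈ -6.7273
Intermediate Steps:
N(H) = 3 + H
g(w) = 4*w² (g(w) = 4*(w*w) = 4*w²)
K(V, O) = 324 + 36*V (K(V, O) = (4*(3 + 0)²)*(V + 9) = (4*3²)*(9 + V) = (4*9)*(9 + V) = 36*(9 + V) = 324 + 36*V)
K(-971, 602)/((132*39)) = (324 + 36*(-971))/((132*39)) = (324 - 34956)/5148 = -34632*1/5148 = -74/11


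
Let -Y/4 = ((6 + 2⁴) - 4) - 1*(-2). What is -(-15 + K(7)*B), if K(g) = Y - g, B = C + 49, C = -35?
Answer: 1233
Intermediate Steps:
B = 14 (B = -35 + 49 = 14)
Y = -80 (Y = -4*(((6 + 2⁴) - 4) - 1*(-2)) = -4*(((6 + 16) - 4) + 2) = -4*((22 - 4) + 2) = -4*(18 + 2) = -4*20 = -80)
K(g) = -80 - g
-(-15 + K(7)*B) = -(-15 + (-80 - 1*7)*14) = -(-15 + (-80 - 7)*14) = -(-15 - 87*14) = -(-15 - 1218) = -1*(-1233) = 1233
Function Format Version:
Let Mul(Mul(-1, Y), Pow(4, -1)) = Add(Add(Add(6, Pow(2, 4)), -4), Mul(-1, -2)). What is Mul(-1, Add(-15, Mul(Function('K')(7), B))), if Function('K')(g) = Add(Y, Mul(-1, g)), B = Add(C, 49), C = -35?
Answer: 1233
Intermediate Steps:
B = 14 (B = Add(-35, 49) = 14)
Y = -80 (Y = Mul(-4, Add(Add(Add(6, Pow(2, 4)), -4), Mul(-1, -2))) = Mul(-4, Add(Add(Add(6, 16), -4), 2)) = Mul(-4, Add(Add(22, -4), 2)) = Mul(-4, Add(18, 2)) = Mul(-4, 20) = -80)
Function('K')(g) = Add(-80, Mul(-1, g))
Mul(-1, Add(-15, Mul(Function('K')(7), B))) = Mul(-1, Add(-15, Mul(Add(-80, Mul(-1, 7)), 14))) = Mul(-1, Add(-15, Mul(Add(-80, -7), 14))) = Mul(-1, Add(-15, Mul(-87, 14))) = Mul(-1, Add(-15, -1218)) = Mul(-1, -1233) = 1233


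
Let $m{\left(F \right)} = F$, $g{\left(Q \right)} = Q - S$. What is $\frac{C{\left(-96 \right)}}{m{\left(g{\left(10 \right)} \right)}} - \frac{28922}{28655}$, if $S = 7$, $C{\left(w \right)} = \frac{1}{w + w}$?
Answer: $- \frac{16687727}{16505280} \approx -1.0111$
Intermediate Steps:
$C{\left(w \right)} = \frac{1}{2 w}$
$g{\left(Q \right)} = -7 + Q$ ($g{\left(Q \right)} = Q - 7 = -7 + Q$)
$\frac{C{\left(-96 \right)}}{m{\left(g{\left(10 \right)} \right)}} - \frac{28922}{28655} = \frac{\frac{1}{2} \frac{1}{-96}}{-7 + 10} - \frac{28922}{28655} = \frac{\frac{1}{2} \left(- \frac{1}{96}\right)}{3} - \frac{28922}{28655} = \left(- \frac{1}{192}\right) \frac{1}{3} - \frac{28922}{28655} = - \frac{1}{576} - \frac{28922}{28655} = - \frac{16687727}{16505280}$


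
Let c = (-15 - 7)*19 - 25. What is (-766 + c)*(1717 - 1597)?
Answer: -145080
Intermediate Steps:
c = -443 (c = -22*19 - 25 = -418 - 25 = -443)
(-766 + c)*(1717 - 1597) = (-766 - 443)*(1717 - 1597) = -1209*120 = -145080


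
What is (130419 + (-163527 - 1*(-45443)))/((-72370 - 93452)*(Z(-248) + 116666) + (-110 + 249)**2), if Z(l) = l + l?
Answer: -12335/19263522419 ≈ -6.4033e-7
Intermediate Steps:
Z(l) = 2*l
(130419 + (-163527 - 1*(-45443)))/((-72370 - 93452)*(Z(-248) + 116666) + (-110 + 249)**2) = (130419 + (-163527 - 1*(-45443)))/((-72370 - 93452)*(2*(-248) + 116666) + (-110 + 249)**2) = (130419 + (-163527 + 45443))/(-165822*(-496 + 116666) + 139**2) = (130419 - 118084)/(-165822*116170 + 19321) = 12335/(-19263541740 + 19321) = 12335/(-19263522419) = 12335*(-1/19263522419) = -12335/19263522419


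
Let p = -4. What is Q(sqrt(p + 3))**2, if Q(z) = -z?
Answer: -1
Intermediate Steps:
Q(sqrt(p + 3))**2 = (-sqrt(-4 + 3))**2 = (-sqrt(-1))**2 = (-I)**2 = -1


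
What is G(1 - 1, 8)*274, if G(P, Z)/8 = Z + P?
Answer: 17536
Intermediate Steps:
G(P, Z) = 8*P + 8*Z (G(P, Z) = 8*(Z + P) = 8*(P + Z) = 8*P + 8*Z)
G(1 - 1, 8)*274 = (8*(1 - 1) + 8*8)*274 = (8*0 + 64)*274 = (0 + 64)*274 = 64*274 = 17536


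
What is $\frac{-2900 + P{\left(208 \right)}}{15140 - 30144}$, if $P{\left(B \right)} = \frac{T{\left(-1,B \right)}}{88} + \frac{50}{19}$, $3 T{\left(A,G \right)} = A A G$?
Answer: $\frac{454039}{2351877} \approx 0.19305$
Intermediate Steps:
$T{\left(A,G \right)} = \frac{G A^{2}}{3}$ ($T{\left(A,G \right)} = \frac{A A G}{3} = \frac{A^{2} G}{3} = \frac{G A^{2}}{3}$)
$P{\left(B \right)} = \frac{50}{19} + \frac{B}{264}$ ($P{\left(B \right)} = \frac{\frac{1}{3} B \left(-1\right)^{2}}{88} + \frac{50}{19} = \frac{1}{3} B 1 \cdot \frac{1}{88} + 50 \cdot \frac{1}{19} = \frac{B}{3} \cdot \frac{1}{88} + \frac{50}{19} = \frac{B}{264} + \frac{50}{19} = \frac{50}{19} + \frac{B}{264}$)
$\frac{-2900 + P{\left(208 \right)}}{15140 - 30144} = \frac{-2900 + \left(\frac{50}{19} + \frac{1}{264} \cdot 208\right)}{15140 - 30144} = \frac{-2900 + \left(\frac{50}{19} + \frac{26}{33}\right)}{-15004} = \left(-2900 + \frac{2144}{627}\right) \left(- \frac{1}{15004}\right) = \left(- \frac{1816156}{627}\right) \left(- \frac{1}{15004}\right) = \frac{454039}{2351877}$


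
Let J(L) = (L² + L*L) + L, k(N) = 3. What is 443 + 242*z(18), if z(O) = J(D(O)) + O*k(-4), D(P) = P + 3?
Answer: 232037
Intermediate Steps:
D(P) = 3 + P
J(L) = L + 2*L² (J(L) = (L² + L²) + L = 2*L² + L = L + 2*L²)
z(O) = 3*O + (3 + O)*(7 + 2*O) (z(O) = (3 + O)*(1 + 2*(3 + O)) + O*3 = (3 + O)*(1 + (6 + 2*O)) + 3*O = (3 + O)*(7 + 2*O) + 3*O = 3*O + (3 + O)*(7 + 2*O))
443 + 242*z(18) = 443 + 242*(21 + 2*18² + 16*18) = 443 + 242*(21 + 2*324 + 288) = 443 + 242*(21 + 648 + 288) = 443 + 242*957 = 443 + 231594 = 232037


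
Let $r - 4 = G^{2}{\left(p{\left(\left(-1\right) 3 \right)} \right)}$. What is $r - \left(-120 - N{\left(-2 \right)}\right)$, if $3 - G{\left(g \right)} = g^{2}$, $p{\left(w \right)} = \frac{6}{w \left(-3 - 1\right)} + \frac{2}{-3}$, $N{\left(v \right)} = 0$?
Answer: $\frac{172153}{1296} \approx 132.83$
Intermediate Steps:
$p{\left(w \right)} = - \frac{2}{3} - \frac{3}{2 w}$ ($p{\left(w \right)} = \frac{6}{w \left(-4\right)} + 2 \left(- \frac{1}{3}\right) = \frac{6}{\left(-4\right) w} - \frac{2}{3} = 6 \left(- \frac{1}{4 w}\right) - \frac{2}{3} = - \frac{3}{2 w} - \frac{2}{3} = - \frac{2}{3} - \frac{3}{2 w}$)
$G{\left(g \right)} = 3 - g^{2}$
$r = \frac{16633}{1296}$ ($r = 4 + \left(3 - \left(\frac{-9 - 4 \left(\left(-1\right) 3\right)}{6 \left(\left(-1\right) 3\right)}\right)^{2}\right)^{2} = 4 + \left(3 - \left(\frac{-9 - -12}{6 \left(-3\right)}\right)^{2}\right)^{2} = 4 + \left(3 - \left(\frac{1}{6} \left(- \frac{1}{3}\right) \left(-9 + 12\right)\right)^{2}\right)^{2} = 4 + \left(3 - \left(\frac{1}{6} \left(- \frac{1}{3}\right) 3\right)^{2}\right)^{2} = 4 + \left(3 - \left(- \frac{1}{6}\right)^{2}\right)^{2} = 4 + \left(3 - \frac{1}{36}\right)^{2} = 4 + \left(\frac{107}{36}\right)^{2} = 4 + \frac{11449}{1296} = \frac{16633}{1296} \approx 12.834$)
$r - \left(-120 - N{\left(-2 \right)}\right) = \frac{16633}{1296} - \left(-120 - 0\right) = \frac{16633}{1296} - \left(-120 + 0\right) = \frac{16633}{1296} - -120 = \frac{16633}{1296} + 120 = \frac{172153}{1296}$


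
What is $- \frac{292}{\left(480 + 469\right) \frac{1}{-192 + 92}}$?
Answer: $\frac{400}{13} \approx 30.769$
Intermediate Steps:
$- \frac{292}{\left(480 + 469\right) \frac{1}{-192 + 92}} = - \frac{292}{949 \frac{1}{-100}} = - \frac{292}{949 \left(- \frac{1}{100}\right)} = - \frac{292}{- \frac{949}{100}} = \left(-292\right) \left(- \frac{100}{949}\right) = \frac{400}{13}$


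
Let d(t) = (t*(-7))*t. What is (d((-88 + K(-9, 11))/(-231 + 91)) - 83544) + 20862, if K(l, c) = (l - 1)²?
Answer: -10969359/175 ≈ -62682.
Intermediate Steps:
K(l, c) = (-1 + l)²
d(t) = -7*t² (d(t) = (-7*t)*t = -7*t²)
(d((-88 + K(-9, 11))/(-231 + 91)) - 83544) + 20862 = (-7*(-88 + (-1 - 9)²)²/(-231 + 91)² - 83544) + 20862 = (-7*(-88 + (-10)²)²/19600 - 83544) + 20862 = (-7*(-88 + 100)²/19600 - 83544) + 20862 = (-7*(12*(-1/140))² - 83544) + 20862 = (-7*(-3/35)² - 83544) + 20862 = (-7*9/1225 - 83544) + 20862 = (-9/175 - 83544) + 20862 = -14620209/175 + 20862 = -10969359/175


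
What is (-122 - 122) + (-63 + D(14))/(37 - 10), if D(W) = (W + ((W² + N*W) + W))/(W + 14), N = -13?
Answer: -4433/18 ≈ -246.28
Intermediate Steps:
D(W) = (W² - 11*W)/(14 + W) (D(W) = (W + ((W² - 13*W) + W))/(W + 14) = (W + (W² - 12*W))/(14 + W) = (W² - 11*W)/(14 + W))
(-122 - 122) + (-63 + D(14))/(37 - 10) = (-122 - 122) + (-63 + 14*(-11 + 14)/(14 + 14))/(37 - 10) = -244 + (-63 + 14*3/28)/27 = -244 + (-63 + 14*(1/28)*3)*(1/27) = -244 + (-63 + 3/2)*(1/27) = -244 - 123/2*1/27 = -244 - 41/18 = -4433/18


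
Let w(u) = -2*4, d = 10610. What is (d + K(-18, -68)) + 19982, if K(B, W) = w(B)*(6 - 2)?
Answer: 30560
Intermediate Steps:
w(u) = -8
K(B, W) = -32 (K(B, W) = -8*(6 - 2) = -8*4 = -32)
(d + K(-18, -68)) + 19982 = (10610 - 32) + 19982 = 10578 + 19982 = 30560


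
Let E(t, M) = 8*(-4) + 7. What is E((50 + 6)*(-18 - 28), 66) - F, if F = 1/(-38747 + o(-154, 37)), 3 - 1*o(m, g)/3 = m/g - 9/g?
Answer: -35820388/1432817 ≈ -25.000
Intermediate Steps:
E(t, M) = -25 (E(t, M) = -32 + 7 = -25)
o(m, g) = 9 + 27/g - 3*m/g (o(m, g) = 9 - 3*(m/g - 9/g) = 9 - 3*(-9/g + m/g) = 9 + (27/g - 3*m/g) = 9 + 27/g - 3*m/g)
F = -37/1432817 (F = 1/(-38747 + 3*(9 - 1*(-154) + 3*37)/37) = 1/(-38747 + 3*(1/37)*(9 + 154 + 111)) = 1/(-38747 + 3*(1/37)*274) = 1/(-38747 + 822/37) = 1/(-1432817/37) = -37/1432817 ≈ -2.5823e-5)
E((50 + 6)*(-18 - 28), 66) - F = -25 - 1*(-37/1432817) = -25 + 37/1432817 = -35820388/1432817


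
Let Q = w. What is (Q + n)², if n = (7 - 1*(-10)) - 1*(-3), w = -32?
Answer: 144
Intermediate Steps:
Q = -32
n = 20 (n = (7 + 10) + 3 = 17 + 3 = 20)
(Q + n)² = (-32 + 20)² = (-12)² = 144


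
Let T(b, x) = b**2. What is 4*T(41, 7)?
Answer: 6724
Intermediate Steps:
4*T(41, 7) = 4*41**2 = 4*1681 = 6724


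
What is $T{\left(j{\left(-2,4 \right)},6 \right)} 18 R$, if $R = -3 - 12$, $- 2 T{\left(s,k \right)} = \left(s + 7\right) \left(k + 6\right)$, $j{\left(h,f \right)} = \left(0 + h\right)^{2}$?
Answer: $17820$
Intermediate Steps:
$j{\left(h,f \right)} = h^{2}$
$T{\left(s,k \right)} = - \frac{\left(6 + k\right) \left(7 + s\right)}{2}$ ($T{\left(s,k \right)} = - \frac{\left(s + 7\right) \left(k + 6\right)}{2} = - \frac{\left(7 + s\right) \left(6 + k\right)}{2} = - \frac{\left(6 + k\right) \left(7 + s\right)}{2}$)
$R = -15$
$T{\left(j{\left(-2,4 \right)},6 \right)} 18 R = \left(-21 - 3 \left(-2\right)^{2} - 21 - 3 \left(-2\right)^{2}\right) 18 \left(-15\right) = \left(-21 - 12 - 21 - 3 \cdot 4\right) 18 \left(-15\right) = \left(-21 - 12 - 21 - 12\right) 18 \left(-15\right) = \left(-66\right) 18 \left(-15\right) = \left(-1188\right) \left(-15\right) = 17820$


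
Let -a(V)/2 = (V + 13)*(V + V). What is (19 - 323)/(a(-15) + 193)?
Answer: -304/73 ≈ -4.1644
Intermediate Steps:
a(V) = -4*V*(13 + V) (a(V) = -2*(V + 13)*(V + V) = -2*(13 + V)*2*V = -4*V*(13 + V))
(19 - 323)/(a(-15) + 193) = (19 - 323)/(-4*(-15)*(13 - 15) + 193) = -304/(-4*(-15)*(-2) + 193) = -304/(-120 + 193) = -304/73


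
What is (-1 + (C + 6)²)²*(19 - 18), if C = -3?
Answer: 64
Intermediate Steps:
(-1 + (C + 6)²)²*(19 - 18) = (-1 + (-3 + 6)²)²*(19 - 18) = (-1 + 3²)²*1 = (-1 + 9)²*1 = 8²*1 = 64*1 = 64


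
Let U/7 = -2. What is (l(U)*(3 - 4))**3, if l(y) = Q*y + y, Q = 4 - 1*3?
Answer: 21952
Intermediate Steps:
Q = 1 (Q = 4 - 3 = 1)
U = -14 (U = 7*(-2) = -14)
l(y) = 2*y (l(y) = 1*y + y = y + y = 2*y)
(l(U)*(3 - 4))**3 = ((2*(-14))*(3 - 4))**3 = (-28*(-1))**3 = 28**3 = 21952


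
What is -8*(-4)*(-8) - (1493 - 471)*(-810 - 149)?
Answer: 979842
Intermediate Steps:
-8*(-4)*(-8) - (1493 - 471)*(-810 - 149) = 32*(-8) - 1022*(-959) = -256 - 1*(-980098) = -256 + 980098 = 979842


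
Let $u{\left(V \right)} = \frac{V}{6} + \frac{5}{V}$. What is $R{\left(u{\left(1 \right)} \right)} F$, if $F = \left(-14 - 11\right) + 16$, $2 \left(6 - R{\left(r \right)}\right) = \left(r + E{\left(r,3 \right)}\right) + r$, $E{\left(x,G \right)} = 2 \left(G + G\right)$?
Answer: $\frac{93}{2} \approx 46.5$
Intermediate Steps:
$E{\left(x,G \right)} = 4 G$ ($E{\left(x,G \right)} = 2 \cdot 2 G = 4 G$)
$u{\left(V \right)} = \frac{5}{V} + \frac{V}{6}$ ($u{\left(V \right)} = V \frac{1}{6} + \frac{5}{V} = \frac{V}{6} + \frac{5}{V} = \frac{5}{V} + \frac{V}{6}$)
$R{\left(r \right)} = - r$ ($R{\left(r \right)} = 6 - \frac{\left(r + 4 \cdot 3\right) + r}{2} = 6 - \frac{\left(r + 12\right) + r}{2} = 6 - \frac{\left(12 + r\right) + r}{2} = 6 - \frac{12 + 2 r}{2} = 6 - \left(6 + r\right) = - r$)
$F = -9$ ($F = -25 + 16 = -9$)
$R{\left(u{\left(1 \right)} \right)} F = - (\frac{5}{1} + \frac{1}{6} \cdot 1) \left(-9\right) = - (5 \cdot 1 + \frac{1}{6}) \left(-9\right) = - (5 + \frac{1}{6}) \left(-9\right) = \left(-1\right) \frac{31}{6} \left(-9\right) = \left(- \frac{31}{6}\right) \left(-9\right) = \frac{93}{2}$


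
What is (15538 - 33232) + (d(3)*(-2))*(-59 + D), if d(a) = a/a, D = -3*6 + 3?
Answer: -17546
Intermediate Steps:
D = -15 (D = -18 + 3 = -15)
d(a) = 1
(15538 - 33232) + (d(3)*(-2))*(-59 + D) = (15538 - 33232) + (1*(-2))*(-59 - 15) = -17694 - 2*(-74) = -17694 + 148 = -17546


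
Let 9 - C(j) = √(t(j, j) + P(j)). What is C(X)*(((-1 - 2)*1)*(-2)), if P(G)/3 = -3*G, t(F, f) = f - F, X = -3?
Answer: 54 - 18*√3 ≈ 22.823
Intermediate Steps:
P(G) = -9*G (P(G) = 3*(-3*G) = -9*G)
C(j) = 9 - 3*√(-j) (C(j) = 9 - √((j - j) - 9*j) = 9 - √(0 - 9*j) = 9 - √(-9*j) = 9 - 3*√(-j))
C(X)*(((-1 - 2)*1)*(-2)) = (9 - 3*√3)*(((-1 - 2)*1)*(-2)) = (9 - 3*√3)*(-3*1*(-2)) = (9 - 3*√3)*(-3*(-2)) = (9 - 3*√3)*6 = 54 - 18*√3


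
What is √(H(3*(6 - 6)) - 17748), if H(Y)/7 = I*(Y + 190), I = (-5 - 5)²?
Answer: 2*√28813 ≈ 339.49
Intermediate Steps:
I = 100 (I = (-10)² = 100)
H(Y) = 133000 + 700*Y (H(Y) = 7*(100*(Y + 190)) = 7*(100*(190 + Y)) = 7*(19000 + 100*Y) = 133000 + 700*Y)
√(H(3*(6 - 6)) - 17748) = √((133000 + 700*(3*(6 - 6))) - 17748) = √((133000 + 700*(3*0)) - 17748) = √((133000 + 700*0) - 17748) = √((133000 + 0) - 17748) = √(133000 - 17748) = √115252 = 2*√28813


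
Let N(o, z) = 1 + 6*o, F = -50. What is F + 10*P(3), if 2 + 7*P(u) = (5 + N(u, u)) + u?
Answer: -100/7 ≈ -14.286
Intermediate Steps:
P(u) = 4/7 + u (P(u) = -2/7 + ((5 + (1 + 6*u)) + u)/7 = -2/7 + ((6 + 6*u) + u)/7 = -2/7 + (6 + 7*u)/7 = -2/7 + (6/7 + u) = 4/7 + u)
F + 10*P(3) = -50 + 10*(4/7 + 3) = -50 + 10*(25/7) = -50 + 250/7 = -100/7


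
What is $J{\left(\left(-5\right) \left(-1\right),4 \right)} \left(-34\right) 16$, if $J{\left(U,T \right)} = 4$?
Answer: $-2176$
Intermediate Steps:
$J{\left(\left(-5\right) \left(-1\right),4 \right)} \left(-34\right) 16 = 4 \left(-34\right) 16 = \left(-136\right) 16 = -2176$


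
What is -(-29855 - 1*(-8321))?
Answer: 21534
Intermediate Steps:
-(-29855 - 1*(-8321)) = -(-29855 + 8321) = -1*(-21534) = 21534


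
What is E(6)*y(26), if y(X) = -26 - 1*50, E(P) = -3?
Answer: 228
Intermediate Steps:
y(X) = -76 (y(X) = -26 - 50 = -76)
E(6)*y(26) = -3*(-76) = 228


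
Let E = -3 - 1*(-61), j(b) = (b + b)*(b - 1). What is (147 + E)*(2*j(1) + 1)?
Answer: 205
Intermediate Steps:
j(b) = 2*b*(-1 + b) (j(b) = (2*b)*(-1 + b) = 2*b*(-1 + b))
E = 58 (E = -3 + 61 = 58)
(147 + E)*(2*j(1) + 1) = (147 + 58)*(2*(2*1*(-1 + 1)) + 1) = 205*(2*(2*1*0) + 1) = 205*(2*0 + 1) = 205*(0 + 1) = 205*1 = 205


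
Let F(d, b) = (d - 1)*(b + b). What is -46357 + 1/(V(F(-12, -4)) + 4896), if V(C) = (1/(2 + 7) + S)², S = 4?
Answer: -18447536284/397945 ≈ -46357.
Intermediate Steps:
F(d, b) = 2*b*(-1 + d) (F(d, b) = (-1 + d)*(2*b) = 2*b*(-1 + d))
V(C) = 1369/81 (V(C) = (1/(2 + 7) + 4)² = (1/9 + 4)² = (⅑ + 4)² = (37/9)² = 1369/81)
-46357 + 1/(V(F(-12, -4)) + 4896) = -46357 + 1/(1369/81 + 4896) = -46357 + 1/(397945/81) = -46357 + 81/397945 = -18447536284/397945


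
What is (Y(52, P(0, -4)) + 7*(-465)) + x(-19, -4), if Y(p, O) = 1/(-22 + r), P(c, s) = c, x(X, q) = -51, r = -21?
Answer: -142159/43 ≈ -3306.0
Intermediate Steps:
Y(p, O) = -1/43 (Y(p, O) = 1/(-22 - 21) = 1/(-43) = -1/43)
(Y(52, P(0, -4)) + 7*(-465)) + x(-19, -4) = (-1/43 + 7*(-465)) - 51 = (-1/43 - 3255) - 51 = -139966/43 - 51 = -142159/43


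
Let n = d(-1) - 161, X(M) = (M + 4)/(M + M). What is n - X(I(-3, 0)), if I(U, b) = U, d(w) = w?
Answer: -971/6 ≈ -161.83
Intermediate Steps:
X(M) = (4 + M)/(2*M) (X(M) = (4 + M)/((2*M)) = (4 + M)*(1/(2*M)) = (4 + M)/(2*M))
n = -162 (n = -1 - 161 = -162)
n - X(I(-3, 0)) = -162 - (4 - 3)/(2*(-3)) = -162 - (-1)/(2*3) = -162 - 1*(-⅙) = -162 + ⅙ = -971/6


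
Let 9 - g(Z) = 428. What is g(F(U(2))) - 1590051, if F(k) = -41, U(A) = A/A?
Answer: -1590470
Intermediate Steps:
U(A) = 1
g(Z) = -419 (g(Z) = 9 - 1*428 = 9 - 428 = -419)
g(F(U(2))) - 1590051 = -419 - 1590051 = -1590470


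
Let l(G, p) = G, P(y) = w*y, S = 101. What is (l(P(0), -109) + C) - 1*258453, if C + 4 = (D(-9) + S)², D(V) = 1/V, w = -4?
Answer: -20110553/81 ≈ -2.4828e+5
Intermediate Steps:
P(y) = -4*y
D(V) = 1/V
C = 824140/81 (C = -4 + (1/(-9) + 101)² = -4 + (-⅑ + 101)² = -4 + (908/9)² = -4 + 824464/81 = 824140/81 ≈ 10175.)
(l(P(0), -109) + C) - 1*258453 = (-4*0 + 824140/81) - 1*258453 = (0 + 824140/81) - 258453 = 824140/81 - 258453 = -20110553/81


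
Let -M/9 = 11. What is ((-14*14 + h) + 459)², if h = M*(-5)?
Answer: 574564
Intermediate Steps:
M = -99 (M = -9*11 = -99)
h = 495 (h = -99*(-5) = 495)
((-14*14 + h) + 459)² = ((-14*14 + 495) + 459)² = ((-196 + 495) + 459)² = (299 + 459)² = 758² = 574564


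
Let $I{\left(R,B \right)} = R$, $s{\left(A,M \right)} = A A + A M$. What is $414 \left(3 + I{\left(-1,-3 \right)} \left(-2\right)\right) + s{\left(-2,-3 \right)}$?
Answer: $2080$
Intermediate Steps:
$s{\left(A,M \right)} = A^{2} + A M$
$414 \left(3 + I{\left(-1,-3 \right)} \left(-2\right)\right) + s{\left(-2,-3 \right)} = 414 \left(3 - -2\right) - 2 \left(-2 - 3\right) = 414 \left(3 + 2\right) - -10 = 414 \cdot 5 + 10 = 2070 + 10 = 2080$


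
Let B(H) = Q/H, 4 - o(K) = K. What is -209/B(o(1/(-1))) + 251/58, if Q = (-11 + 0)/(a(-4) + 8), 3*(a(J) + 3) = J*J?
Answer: 171563/174 ≈ 985.99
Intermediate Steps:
a(J) = -3 + J²/3 (a(J) = -3 + (J*J)/3 = -3 + J²/3)
o(K) = 4 - K
Q = -33/31 (Q = (-11 + 0)/((-3 + (⅓)*(-4)²) + 8) = -11/((-3 + (⅓)*16) + 8) = -11/((-3 + 16/3) + 8) = -11/(7/3 + 8) = -11/31/3 = -11*3/31 = -33/31 ≈ -1.0645)
B(H) = -33/(31*H)
-209/B(o(1/(-1))) + 251/58 = -209/((-33/(31*(4 - 1/(-1))))) + 251/58 = -209/((-33/(31*(4 - 1*(-1))))) + 251*(1/58) = -209/((-33/(31*(4 + 1)))) + 251/58 = -209/((-33/31/5)) + 251/58 = -209/((-33/31*⅕)) + 251/58 = -209/(-33/155) + 251/58 = -209*(-155/33) + 251/58 = 2945/3 + 251/58 = 171563/174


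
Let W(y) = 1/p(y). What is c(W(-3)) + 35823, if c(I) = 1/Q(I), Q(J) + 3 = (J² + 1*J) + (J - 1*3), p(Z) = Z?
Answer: 2113548/59 ≈ 35823.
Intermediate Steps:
Q(J) = -6 + J² + 2*J (Q(J) = -3 + ((J² + 1*J) + (J - 1*3)) = -3 + ((J² + J) + (J - 3)) = -3 + ((J + J²) + (-3 + J)) = -3 + (-3 + J² + 2*J) = -6 + J² + 2*J)
W(y) = 1/y
c(I) = 1/(-6 + I² + 2*I)
c(W(-3)) + 35823 = 1/(-6 + (1/(-3))² + 2/(-3)) + 35823 = 1/(-6 + (-⅓)² + 2*(-⅓)) + 35823 = 1/(-6 + ⅑ - ⅔) + 35823 = 1/(-59/9) + 35823 = -9/59 + 35823 = 2113548/59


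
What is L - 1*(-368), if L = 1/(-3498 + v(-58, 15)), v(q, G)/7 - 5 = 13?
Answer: 1240895/3372 ≈ 368.00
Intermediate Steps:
v(q, G) = 126 (v(q, G) = 35 + 7*13 = 35 + 91 = 126)
L = -1/3372 (L = 1/(-3498 + 126) = 1/(-3372) = -1/3372 ≈ -0.00029656)
L - 1*(-368) = -1/3372 - 1*(-368) = -1/3372 + 368 = 1240895/3372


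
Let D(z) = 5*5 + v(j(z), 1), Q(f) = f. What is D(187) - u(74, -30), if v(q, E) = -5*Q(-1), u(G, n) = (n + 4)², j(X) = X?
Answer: -646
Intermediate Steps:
u(G, n) = (4 + n)²
v(q, E) = 5 (v(q, E) = -5*(-1) = 5)
D(z) = 30 (D(z) = 5*5 + 5 = 25 + 5 = 30)
D(187) - u(74, -30) = 30 - (4 - 30)² = 30 - 1*(-26)² = 30 - 1*676 = 30 - 676 = -646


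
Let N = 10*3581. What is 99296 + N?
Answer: 135106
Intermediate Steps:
N = 35810
99296 + N = 99296 + 35810 = 135106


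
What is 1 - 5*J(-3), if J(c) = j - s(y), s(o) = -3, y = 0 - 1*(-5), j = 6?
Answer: -44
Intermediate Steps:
y = 5 (y = 0 + 5 = 5)
J(c) = 9 (J(c) = 6 - 1*(-3) = 6 + 3 = 9)
1 - 5*J(-3) = 1 - 5*9 = 1 - 45 = -44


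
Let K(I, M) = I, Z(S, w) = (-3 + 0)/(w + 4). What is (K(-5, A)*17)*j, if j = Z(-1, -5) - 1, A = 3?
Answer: -170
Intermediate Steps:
Z(S, w) = -3/(4 + w)
j = 2 (j = -3/(4 - 5) - 1 = -3/(-1) - 1 = -3*(-1) - 1 = 3 - 1 = 2)
(K(-5, A)*17)*j = -5*17*2 = -85*2 = -170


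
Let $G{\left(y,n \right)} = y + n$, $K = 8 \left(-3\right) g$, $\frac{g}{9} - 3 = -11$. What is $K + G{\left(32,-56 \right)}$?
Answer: $1704$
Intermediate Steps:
$g = -72$ ($g = 27 + 9 \left(-11\right) = 27 - 99 = -72$)
$K = 1728$ ($K = 8 \left(-3\right) \left(-72\right) = \left(-24\right) \left(-72\right) = 1728$)
$G{\left(y,n \right)} = n + y$
$K + G{\left(32,-56 \right)} = 1728 + \left(-56 + 32\right) = 1728 - 24 = 1704$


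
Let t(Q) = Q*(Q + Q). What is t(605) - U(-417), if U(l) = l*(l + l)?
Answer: 384272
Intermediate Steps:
U(l) = 2*l² (U(l) = l*(2*l) = 2*l²)
t(Q) = 2*Q² (t(Q) = Q*(2*Q) = 2*Q²)
t(605) - U(-417) = 2*605² - 2*(-417)² = 2*366025 - 2*173889 = 732050 - 1*347778 = 732050 - 347778 = 384272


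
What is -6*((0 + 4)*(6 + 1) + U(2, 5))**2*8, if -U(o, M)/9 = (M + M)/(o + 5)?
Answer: -539328/49 ≈ -11007.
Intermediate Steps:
U(o, M) = -18*M/(5 + o) (U(o, M) = -9*(M + M)/(o + 5) = -9*2*M/(5 + o) = -18*M/(5 + o))
-6*((0 + 4)*(6 + 1) + U(2, 5))**2*8 = -6*((0 + 4)*(6 + 1) - 18*5/(5 + 2))**2*8 = -6*(4*7 - 18*5/7)**2*8 = -6*(28 - 18*5*1/7)**2*8 = -6*(28 - 90/7)**2*8 = -6*(106/7)**2*8 = -6*11236/49*8 = -67416/49*8 = -539328/49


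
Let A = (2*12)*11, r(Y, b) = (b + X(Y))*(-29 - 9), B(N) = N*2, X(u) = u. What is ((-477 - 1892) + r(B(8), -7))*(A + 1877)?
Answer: -5804251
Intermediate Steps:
B(N) = 2*N
r(Y, b) = -38*Y - 38*b (r(Y, b) = (b + Y)*(-29 - 9) = (Y + b)*(-38) = -38*Y - 38*b)
A = 264 (A = 24*11 = 264)
((-477 - 1892) + r(B(8), -7))*(A + 1877) = ((-477 - 1892) + (-76*8 - 38*(-7)))*(264 + 1877) = (-2369 + (-38*16 + 266))*2141 = (-2369 + (-608 + 266))*2141 = (-2369 - 342)*2141 = -2711*2141 = -5804251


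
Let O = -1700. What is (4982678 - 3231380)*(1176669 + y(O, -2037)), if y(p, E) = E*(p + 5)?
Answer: 8107430940432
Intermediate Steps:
y(p, E) = E*(5 + p)
(4982678 - 3231380)*(1176669 + y(O, -2037)) = (4982678 - 3231380)*(1176669 - 2037*(5 - 1700)) = 1751298*(1176669 - 2037*(-1695)) = 1751298*(1176669 + 3452715) = 1751298*4629384 = 8107430940432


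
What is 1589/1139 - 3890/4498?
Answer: 1358306/2561611 ≈ 0.53025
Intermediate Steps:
1589/1139 - 3890/4498 = 1589*(1/1139) - 3890*1/4498 = 1589/1139 - 1945/2249 = 1358306/2561611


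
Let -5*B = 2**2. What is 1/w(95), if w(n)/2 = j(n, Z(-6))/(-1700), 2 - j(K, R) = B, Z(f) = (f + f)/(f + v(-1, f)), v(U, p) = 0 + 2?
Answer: -2125/7 ≈ -303.57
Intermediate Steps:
v(U, p) = 2
B = -4/5 (B = -1/5*2**2 = -1/5*4 = -4/5 ≈ -0.80000)
Z(f) = 2*f/(2 + f) (Z(f) = (f + f)/(f + 2) = (2*f)/(2 + f) = 2*f/(2 + f))
j(K, R) = 14/5 (j(K, R) = 2 - 1*(-4/5) = 2 + 4/5 = 14/5)
w(n) = -7/2125 (w(n) = 2*((14/5)/(-1700)) = 2*((14/5)*(-1/1700)) = 2*(-7/4250) = -7/2125)
1/w(95) = 1/(-7/2125) = -2125/7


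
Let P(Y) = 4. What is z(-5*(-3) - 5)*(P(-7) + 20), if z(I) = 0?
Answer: 0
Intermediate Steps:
z(-5*(-3) - 5)*(P(-7) + 20) = 0*(4 + 20) = 0*24 = 0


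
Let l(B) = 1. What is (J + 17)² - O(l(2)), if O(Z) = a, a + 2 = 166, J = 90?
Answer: 11285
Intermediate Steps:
a = 164 (a = -2 + 166 = 164)
O(Z) = 164
(J + 17)² - O(l(2)) = (90 + 17)² - 1*164 = 107² - 164 = 11449 - 164 = 11285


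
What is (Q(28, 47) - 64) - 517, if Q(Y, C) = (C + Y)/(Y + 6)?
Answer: -19679/34 ≈ -578.79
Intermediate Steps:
Q(Y, C) = (C + Y)/(6 + Y)
(Q(28, 47) - 64) - 517 = ((47 + 28)/(6 + 28) - 64) - 517 = (75/34 - 64) - 517 = -2101/34 - 517 = -19679/34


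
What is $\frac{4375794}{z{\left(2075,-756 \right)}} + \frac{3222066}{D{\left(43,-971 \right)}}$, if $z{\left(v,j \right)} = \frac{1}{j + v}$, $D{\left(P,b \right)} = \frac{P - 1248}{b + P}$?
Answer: $\frac{6957855181878}{1205} \approx 5.7742 \cdot 10^{9}$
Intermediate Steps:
$D{\left(P,b \right)} = \frac{-1248 + P}{P + b}$
$\frac{4375794}{z{\left(2075,-756 \right)}} + \frac{3222066}{D{\left(43,-971 \right)}} = \frac{4375794}{\frac{1}{-756 + 2075}} + \frac{3222066}{\frac{1}{43 - 971} \left(-1248 + 43\right)} = \frac{4375794}{\frac{1}{1319}} + \frac{3222066}{\frac{1}{-928} \left(-1205\right)} = 4375794 \frac{1}{\frac{1}{1319}} + \frac{3222066}{\left(- \frac{1}{928}\right) \left(-1205\right)} = 4375794 \cdot 1319 + \frac{3222066}{\frac{1205}{928}} = 5771672286 + 3222066 \cdot \frac{928}{1205} = 5771672286 + \frac{2990077248}{1205} = \frac{6957855181878}{1205}$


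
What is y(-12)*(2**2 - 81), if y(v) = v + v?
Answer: 1848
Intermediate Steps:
y(v) = 2*v
y(-12)*(2**2 - 81) = (2*(-12))*(2**2 - 81) = -24*(4 - 81) = -24*(-77) = 1848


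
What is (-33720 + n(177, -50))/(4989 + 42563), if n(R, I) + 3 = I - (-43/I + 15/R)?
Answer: -99633137/140278400 ≈ -0.71025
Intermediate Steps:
n(R, I) = -3 + I - 15/R + 43/I (n(R, I) = -3 + (I - (-43/I + 15/R)) = -3 + (I + (-15/R + 43/I)) = -3 + (I - 15/R + 43/I) = -3 + I - 15/R + 43/I)
(-33720 + n(177, -50))/(4989 + 42563) = (-33720 + (-3 - 50 - 15/177 + 43/(-50)))/(4989 + 42563) = (-33720 + (-3 - 50 - 15*1/177 + 43*(-1/50)))/47552 = (-33720 + (-3 - 50 - 5/59 - 43/50))*(1/47552) = (-33720 - 159137/2950)*(1/47552) = -99633137/2950*1/47552 = -99633137/140278400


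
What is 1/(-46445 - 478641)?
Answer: -1/525086 ≈ -1.9044e-6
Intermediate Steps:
1/(-46445 - 478641) = 1/(-525086) = -1/525086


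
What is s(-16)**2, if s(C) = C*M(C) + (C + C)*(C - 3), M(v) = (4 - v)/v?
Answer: 394384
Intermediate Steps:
M(v) = (4 - v)/v
s(C) = 4 - C + 2*C*(-3 + C) (s(C) = C*((4 - C)/C) + (C + C)*(C - 3) = (4 - C) + (2*C)*(-3 + C) = (4 - C) + 2*C*(-3 + C) = 4 - C + 2*C*(-3 + C))
s(-16)**2 = (4 - 1*(-16) + 2*(-16)*(-3 - 16))**2 = (4 + 16 + 2*(-16)*(-19))**2 = (4 + 16 + 608)**2 = 628**2 = 394384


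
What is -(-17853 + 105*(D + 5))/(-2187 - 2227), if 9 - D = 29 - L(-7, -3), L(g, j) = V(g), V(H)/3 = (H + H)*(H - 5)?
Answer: 16746/2207 ≈ 7.5877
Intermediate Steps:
V(H) = 6*H*(-5 + H) (V(H) = 3*((H + H)*(H - 5)) = 3*((2*H)*(-5 + H)) = 3*(2*H*(-5 + H)) = 6*H*(-5 + H))
L(g, j) = 6*g*(-5 + g)
D = 484 (D = 9 - (29 - 6*(-7)*(-5 - 7)) = 9 - (29 - 6*(-7)*(-12)) = 9 - (29 - 1*504) = 9 - (29 - 504) = 9 - 1*(-475) = 9 + 475 = 484)
-(-17853 + 105*(D + 5))/(-2187 - 2227) = -(-17853 + 105*(484 + 5))/(-2187 - 2227) = -(-17853 + 105*489)/(-4414) = -(-17853 + 51345)*(-1)/4414 = -33492*(-1)/4414 = -1*(-16746/2207) = 16746/2207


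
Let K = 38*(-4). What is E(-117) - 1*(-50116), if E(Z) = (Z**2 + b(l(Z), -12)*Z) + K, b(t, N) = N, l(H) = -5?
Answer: 65057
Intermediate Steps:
K = -152
E(Z) = -152 + Z**2 - 12*Z (E(Z) = (Z**2 - 12*Z) - 152 = -152 + Z**2 - 12*Z)
E(-117) - 1*(-50116) = (-152 + (-117)**2 - 12*(-117)) - 1*(-50116) = (-152 + 13689 + 1404) + 50116 = 14941 + 50116 = 65057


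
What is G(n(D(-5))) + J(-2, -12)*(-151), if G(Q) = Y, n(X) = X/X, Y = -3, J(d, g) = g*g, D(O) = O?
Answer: -21747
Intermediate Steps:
J(d, g) = g²
n(X) = 1
G(Q) = -3
G(n(D(-5))) + J(-2, -12)*(-151) = -3 + (-12)²*(-151) = -3 + 144*(-151) = -3 - 21744 = -21747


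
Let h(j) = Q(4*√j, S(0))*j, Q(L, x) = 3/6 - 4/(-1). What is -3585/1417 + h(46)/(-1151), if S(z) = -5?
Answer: -4419654/1630967 ≈ -2.7098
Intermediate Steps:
Q(L, x) = 9/2 (Q(L, x) = 3*(⅙) - 4*(-1) = ½ + 4 = 9/2)
h(j) = 9*j/2
-3585/1417 + h(46)/(-1151) = -3585/1417 + ((9/2)*46)/(-1151) = -3585*1/1417 + 207*(-1/1151) = -3585/1417 - 207/1151 = -4419654/1630967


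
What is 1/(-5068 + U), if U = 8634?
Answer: 1/3566 ≈ 0.00028043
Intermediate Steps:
1/(-5068 + U) = 1/(-5068 + 8634) = 1/3566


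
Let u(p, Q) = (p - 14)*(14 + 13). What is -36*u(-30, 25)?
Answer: 42768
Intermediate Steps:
u(p, Q) = -378 + 27*p (u(p, Q) = (-14 + p)*27 = -378 + 27*p)
-36*u(-30, 25) = -36*(-378 + 27*(-30)) = -36*(-378 - 810) = -36*(-1188) = 42768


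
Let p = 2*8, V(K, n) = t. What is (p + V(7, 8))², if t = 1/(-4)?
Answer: 3969/16 ≈ 248.06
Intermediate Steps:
t = -¼ ≈ -0.25000
V(K, n) = -¼
p = 16
(p + V(7, 8))² = (16 - ¼)² = (63/4)² = 3969/16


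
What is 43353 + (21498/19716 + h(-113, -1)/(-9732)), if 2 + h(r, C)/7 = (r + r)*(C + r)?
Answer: 173230392436/3997419 ≈ 43336.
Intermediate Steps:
h(r, C) = -14 + 14*r*(C + r) (h(r, C) = -14 + 7*((r + r)*(C + r)) = -14 + 7*((2*r)*(C + r)) = -14 + 7*(2*r*(C + r)) = -14 + 14*r*(C + r))
43353 + (21498/19716 + h(-113, -1)/(-9732)) = 43353 + (21498/19716 + (-14 + 14*(-113)² + 14*(-1)*(-113))/(-9732)) = 43353 + (21498*(1/19716) + (-14 + 14*12769 + 1582)*(-1/9732)) = 43353 + (3583/3286 + (-14 + 178766 + 1582)*(-1/9732)) = 43353 + (3583/3286 + 180334*(-1/9732)) = 43353 + (3583/3286 - 90167/4866) = 43353 - 69713471/3997419 = 173230392436/3997419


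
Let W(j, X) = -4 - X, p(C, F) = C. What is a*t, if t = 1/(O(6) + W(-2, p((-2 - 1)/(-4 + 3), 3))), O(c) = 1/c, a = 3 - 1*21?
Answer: 108/41 ≈ 2.6341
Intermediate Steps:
a = -18 (a = 3 - 21 = -18)
t = -6/41 (t = 1/(1/6 + (-4 - (-2 - 1)/(-4 + 3))) = 1/(⅙ + (-4 - (-3)/(-1))) = 1/(⅙ + (-4 - (-3)*(-1))) = 1/(⅙ + (-4 - 1*3)) = 1/(⅙ + (-4 - 3)) = 1/(⅙ - 7) = 1/(-41/6) = -6/41 ≈ -0.14634)
a*t = -18*(-6/41) = 108/41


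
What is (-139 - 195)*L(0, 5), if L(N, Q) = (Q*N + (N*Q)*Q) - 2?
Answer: 668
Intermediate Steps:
L(N, Q) = -2 + N*Q + N*Q² (L(N, Q) = (N*Q + N*Q²) - 2 = -2 + N*Q + N*Q²)
(-139 - 195)*L(0, 5) = (-139 - 195)*(-2 + 0*5 + 0*5²) = -334*(-2 + 0 + 0*25) = -334*(-2 + 0 + 0) = -334*(-2) = 668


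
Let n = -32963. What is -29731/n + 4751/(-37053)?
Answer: 945015530/1221378039 ≈ 0.77373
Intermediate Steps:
-29731/n + 4751/(-37053) = -29731/(-32963) + 4751/(-37053) = -29731*(-1/32963) + 4751*(-1/37053) = 29731/32963 - 4751/37053 = 945015530/1221378039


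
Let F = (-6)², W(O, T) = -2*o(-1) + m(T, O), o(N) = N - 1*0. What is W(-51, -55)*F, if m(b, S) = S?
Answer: -1764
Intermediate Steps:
o(N) = N (o(N) = N + 0 = N)
W(O, T) = 2 + O (W(O, T) = -2*(-1) + O = 2 + O)
F = 36
W(-51, -55)*F = (2 - 51)*36 = -49*36 = -1764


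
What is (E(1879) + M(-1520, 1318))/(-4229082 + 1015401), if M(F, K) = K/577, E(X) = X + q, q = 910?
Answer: -536857/618097979 ≈ -0.00086856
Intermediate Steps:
E(X) = 910 + X (E(X) = X + 910 = 910 + X)
M(F, K) = K/577 (M(F, K) = K*(1/577) = K/577)
(E(1879) + M(-1520, 1318))/(-4229082 + 1015401) = ((910 + 1879) + (1/577)*1318)/(-4229082 + 1015401) = (2789 + 1318/577)/(-3213681) = (1610571/577)*(-1/3213681) = -536857/618097979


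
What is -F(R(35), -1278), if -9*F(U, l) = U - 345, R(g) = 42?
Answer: -101/3 ≈ -33.667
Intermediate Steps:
F(U, l) = 115/3 - U/9 (F(U, l) = -(U - 345)/9 = -(-345 + U)/9 = 115/3 - U/9)
-F(R(35), -1278) = -(115/3 - ⅑*42) = -(115/3 - 14/3) = -1*101/3 = -101/3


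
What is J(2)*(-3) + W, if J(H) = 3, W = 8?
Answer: -1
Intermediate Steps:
J(2)*(-3) + W = 3*(-3) + 8 = -9 + 8 = -1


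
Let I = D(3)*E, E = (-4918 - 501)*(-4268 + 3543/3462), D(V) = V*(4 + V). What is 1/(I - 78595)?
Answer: 1154/560265933079 ≈ 2.0597e-9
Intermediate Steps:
E = 26683649129/1154 (E = -5419*(-4268 + 3543*(1/3462)) = -5419*(-4268 + 1181/1154) = -5419*(-4924091/1154) = 26683649129/1154 ≈ 2.3123e+7)
I = 560356631709/1154 (I = (3*(4 + 3))*(26683649129/1154) = (3*7)*(26683649129/1154) = 21*(26683649129/1154) = 560356631709/1154 ≈ 4.8558e+8)
1/(I - 78595) = 1/(560356631709/1154 - 78595) = 1/(560265933079/1154) = 1154/560265933079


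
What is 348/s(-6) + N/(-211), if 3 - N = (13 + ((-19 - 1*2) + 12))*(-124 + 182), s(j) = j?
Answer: -12009/211 ≈ -56.915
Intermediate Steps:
N = -229 (N = 3 - (13 + ((-19 - 1*2) + 12))*(-124 + 182) = 3 - (13 + ((-19 - 2) + 12))*58 = 3 - (13 + (-21 + 12))*58 = 3 - (13 - 9)*58 = 3 - 4*58 = 3 - 1*232 = 3 - 232 = -229)
348/s(-6) + N/(-211) = 348/(-6) - 229/(-211) = 348*(-1/6) - 229*(-1/211) = -58 + 229/211 = -12009/211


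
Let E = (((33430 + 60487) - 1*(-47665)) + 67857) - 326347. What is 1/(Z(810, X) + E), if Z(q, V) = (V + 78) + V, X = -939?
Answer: -1/118708 ≈ -8.4240e-6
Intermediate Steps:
Z(q, V) = 78 + 2*V (Z(q, V) = (78 + V) + V = 78 + 2*V)
E = -116908 (E = ((93917 + 47665) + 67857) - 326347 = (141582 + 67857) - 326347 = 209439 - 326347 = -116908)
1/(Z(810, X) + E) = 1/((78 + 2*(-939)) - 116908) = 1/((78 - 1878) - 116908) = 1/(-1800 - 116908) = 1/(-118708) = -1/118708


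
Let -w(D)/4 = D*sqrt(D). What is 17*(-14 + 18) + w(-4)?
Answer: 68 + 32*I ≈ 68.0 + 32.0*I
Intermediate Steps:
w(D) = -4*D**(3/2) (w(D) = -4*D*sqrt(D) = -4*D**(3/2))
17*(-14 + 18) + w(-4) = 17*(-14 + 18) - (-32)*I = 17*4 - (-32)*I = 68 + 32*I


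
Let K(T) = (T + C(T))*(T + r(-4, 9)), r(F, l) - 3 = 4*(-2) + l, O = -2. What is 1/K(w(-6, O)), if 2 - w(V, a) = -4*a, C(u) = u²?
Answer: -1/60 ≈ -0.016667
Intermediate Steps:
r(F, l) = -5 + l (r(F, l) = 3 + (4*(-2) + l) = 3 + (-8 + l) = -5 + l)
w(V, a) = 2 + 4*a (w(V, a) = 2 - (-4)*a = 2 + 4*a)
K(T) = (4 + T)*(T + T²) (K(T) = (T + T²)*(T + (-5 + 9)) = (T + T²)*(T + 4) = (T + T²)*(4 + T) = (4 + T)*(T + T²))
1/K(w(-6, O)) = 1/((2 + 4*(-2))*(4 + (2 + 4*(-2))² + 5*(2 + 4*(-2)))) = 1/((2 - 8)*(4 + (2 - 8)² + 5*(2 - 8))) = 1/(-6*(4 + (-6)² + 5*(-6))) = 1/(-6*(4 + 36 - 30)) = 1/(-6*10) = 1/(-60) = -1/60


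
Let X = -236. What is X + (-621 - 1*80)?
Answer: -937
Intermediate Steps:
X + (-621 - 1*80) = -236 + (-621 - 1*80) = -236 + (-621 - 80) = -236 - 701 = -937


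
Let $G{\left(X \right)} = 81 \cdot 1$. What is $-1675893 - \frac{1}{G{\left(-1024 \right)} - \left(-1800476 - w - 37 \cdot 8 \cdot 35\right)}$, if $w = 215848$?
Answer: $- \frac{3396641276146}{2026765} \approx -1.6759 \cdot 10^{6}$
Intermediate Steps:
$G{\left(X \right)} = 81$
$-1675893 - \frac{1}{G{\left(-1024 \right)} - \left(-1800476 - w - 37 \cdot 8 \cdot 35\right)} = -1675893 - \frac{1}{81 + \left(\left(37 \cdot 8 \cdot 35 + 215848\right) - -1800476\right)} = -1675893 - \frac{1}{81 + \left(\left(296 \cdot 35 + 215848\right) + 1800476\right)} = -1675893 - \frac{1}{81 + \left(\left(10360 + 215848\right) + 1800476\right)} = -1675893 - \frac{1}{81 + \left(226208 + 1800476\right)} = -1675893 - \frac{1}{81 + 2026684} = -1675893 - \frac{1}{2026765} = - \frac{3396641276146}{2026765}$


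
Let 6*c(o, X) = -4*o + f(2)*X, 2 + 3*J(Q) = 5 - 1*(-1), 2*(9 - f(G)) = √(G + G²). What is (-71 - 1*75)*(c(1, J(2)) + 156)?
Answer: -68912/3 + 146*√6/9 ≈ -22931.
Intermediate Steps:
f(G) = 9 - √(G + G²)/2
J(Q) = 4/3 (J(Q) = -⅔ + (5 - 1*(-1))/3 = -⅔ + (5 + 1)/3 = -⅔ + (⅓)*6 = -⅔ + 2 = 4/3)
c(o, X) = -2*o/3 + X*(9 - √6/2)/6 (c(o, X) = (-4*o + (9 - √2*√(1 + 2)/2)*X)/6 = (-4*o + (9 - √6/2)*X)/6 = (-4*o + X*(9 - √6/2))/6 = -2*o/3 + X*(9 - √6/2)/6)
(-71 - 1*75)*(c(1, J(2)) + 156) = (-71 - 1*75)*((-⅔*1 + (1/12)*(4/3)*(18 - √6)) + 156) = (-71 - 75)*((-⅔ + (2 - √6/9)) + 156) = -146*((4/3 - √6/9) + 156) = -146*(472/3 - √6/9) = -68912/3 + 146*√6/9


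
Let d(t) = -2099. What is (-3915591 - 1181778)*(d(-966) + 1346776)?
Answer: -6854314854813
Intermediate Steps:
(-3915591 - 1181778)*(d(-966) + 1346776) = (-3915591 - 1181778)*(-2099 + 1346776) = -5097369*1344677 = -6854314854813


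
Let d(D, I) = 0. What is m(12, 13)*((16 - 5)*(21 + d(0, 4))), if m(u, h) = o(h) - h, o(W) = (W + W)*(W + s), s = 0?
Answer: 75075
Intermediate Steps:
o(W) = 2*W² (o(W) = (W + W)*(W + 0) = (2*W)*W = 2*W²)
m(u, h) = -h + 2*h² (m(u, h) = 2*h² - h = -h + 2*h²)
m(12, 13)*((16 - 5)*(21 + d(0, 4))) = (13*(-1 + 2*13))*((16 - 5)*(21 + 0)) = (13*(-1 + 26))*(11*21) = (13*25)*231 = 325*231 = 75075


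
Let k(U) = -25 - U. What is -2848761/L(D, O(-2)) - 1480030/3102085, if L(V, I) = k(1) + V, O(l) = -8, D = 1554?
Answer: -1767872050505/947997176 ≈ -1864.8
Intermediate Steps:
L(V, I) = -26 + V (L(V, I) = (-25 - 1*1) + V = (-25 - 1) + V = -26 + V)
-2848761/L(D, O(-2)) - 1480030/3102085 = -2848761/(-26 + 1554) - 1480030/3102085 = -2848761/1528 - 1480030*1/3102085 = -2848761*1/1528 - 296006/620417 = -2848761/1528 - 296006/620417 = -1767872050505/947997176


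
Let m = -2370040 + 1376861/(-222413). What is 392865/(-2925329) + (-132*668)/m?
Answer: -13610955522754383/140184181305259759 ≈ -0.097093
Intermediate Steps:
m = -527129083381/222413 (m = -2370040 + 1376861*(-1/222413) = -2370040 - 1376861/222413 = -527129083381/222413 ≈ -2.3700e+6)
392865/(-2925329) + (-132*668)/m = 392865/(-2925329) + (-132*668)/(-527129083381/222413) = 392865*(-1/2925329) - 88176*(-222413/527129083381) = -35715/265939 + 19611488688/527129083381 = -13610955522754383/140184181305259759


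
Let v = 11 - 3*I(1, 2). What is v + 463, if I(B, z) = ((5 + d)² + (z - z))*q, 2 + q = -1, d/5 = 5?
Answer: 8574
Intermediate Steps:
d = 25 (d = 5*5 = 25)
q = -3 (q = -2 - 1 = -3)
I(B, z) = -2700 (I(B, z) = ((5 + 25)² + (z - z))*(-3) = (30² + 0)*(-3) = (900 + 0)*(-3) = 900*(-3) = -2700)
v = 8111 (v = 11 - 3*(-2700) = 11 + 8100 = 8111)
v + 463 = 8111 + 463 = 8574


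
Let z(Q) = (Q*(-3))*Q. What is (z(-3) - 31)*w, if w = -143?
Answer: 8294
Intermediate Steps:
z(Q) = -3*Q² (z(Q) = (-3*Q)*Q = -3*Q²)
(z(-3) - 31)*w = (-3*(-3)² - 31)*(-143) = (-3*9 - 31)*(-143) = (-27 - 31)*(-143) = -58*(-143) = 8294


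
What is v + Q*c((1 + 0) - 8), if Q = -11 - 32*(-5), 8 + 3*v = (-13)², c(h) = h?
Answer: -2968/3 ≈ -989.33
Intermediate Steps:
v = 161/3 (v = -8/3 + (⅓)*(-13)² = -8/3 + (⅓)*169 = -8/3 + 169/3 = 161/3 ≈ 53.667)
Q = 149 (Q = -11 - 8*(-20) = -11 + 160 = 149)
v + Q*c((1 + 0) - 8) = 161/3 + 149*((1 + 0) - 8) = 161/3 + 149*(1 - 8) = 161/3 + 149*(-7) = 161/3 - 1043 = -2968/3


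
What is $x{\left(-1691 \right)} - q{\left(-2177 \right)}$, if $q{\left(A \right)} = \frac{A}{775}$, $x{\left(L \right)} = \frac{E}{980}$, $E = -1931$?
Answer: $\frac{127387}{151900} \approx 0.83862$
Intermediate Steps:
$x{\left(L \right)} = - \frac{1931}{980}$
$q{\left(A \right)} = \frac{A}{775}$ ($q{\left(A \right)} = A \frac{1}{775} = \frac{A}{775}$)
$x{\left(-1691 \right)} - q{\left(-2177 \right)} = - \frac{1931}{980} - \frac{1}{775} \left(-2177\right) = - \frac{1931}{980} - - \frac{2177}{775} = - \frac{1931}{980} + \frac{2177}{775} = \frac{127387}{151900}$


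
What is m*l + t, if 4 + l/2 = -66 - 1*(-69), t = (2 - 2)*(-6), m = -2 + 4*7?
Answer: -52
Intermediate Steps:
m = 26 (m = -2 + 28 = 26)
t = 0 (t = 0*(-6) = 0)
l = -2 (l = -8 + 2*(-66 - 1*(-69)) = -8 + 2*(-66 + 69) = -8 + 2*3 = -8 + 6 = -2)
m*l + t = 26*(-2) + 0 = -52 + 0 = -52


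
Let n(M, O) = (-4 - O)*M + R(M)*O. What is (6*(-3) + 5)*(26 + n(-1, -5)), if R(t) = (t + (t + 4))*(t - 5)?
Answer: -1105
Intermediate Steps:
R(t) = (-5 + t)*(4 + 2*t) (R(t) = (t + (4 + t))*(-5 + t) = (4 + 2*t)*(-5 + t) = (-5 + t)*(4 + 2*t))
n(M, O) = M*(-4 - O) + O*(-20 - 6*M + 2*M²) (n(M, O) = (-4 - O)*M + (-20 - 6*M + 2*M²)*O = M*(-4 - O) + O*(-20 - 6*M + 2*M²))
(6*(-3) + 5)*(26 + n(-1, -5)) = (6*(-3) + 5)*(26 + (-20*(-5) - 4*(-1) - 7*(-1)*(-5) + 2*(-5)*(-1)²)) = (-18 + 5)*(26 + (100 + 4 - 35 + 2*(-5)*1)) = -13*(26 + (100 + 4 - 35 - 10)) = -13*(26 + 59) = -13*85 = -1105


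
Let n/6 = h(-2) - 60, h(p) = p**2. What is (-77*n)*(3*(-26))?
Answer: -2018016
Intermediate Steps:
n = -336 (n = 6*((-2)**2 - 60) = 6*(4 - 60) = 6*(-56) = -336)
(-77*n)*(3*(-26)) = (-77*(-336))*(3*(-26)) = 25872*(-78) = -2018016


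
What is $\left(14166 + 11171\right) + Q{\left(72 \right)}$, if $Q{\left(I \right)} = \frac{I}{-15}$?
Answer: $\frac{126661}{5} \approx 25332.0$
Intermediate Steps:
$Q{\left(I \right)} = - \frac{I}{15}$
$\left(14166 + 11171\right) + Q{\left(72 \right)} = \left(14166 + 11171\right) - \frac{24}{5} = 25337 - \frac{24}{5} = \frac{126661}{5}$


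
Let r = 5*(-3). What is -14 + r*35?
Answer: -539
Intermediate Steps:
r = -15
-14 + r*35 = -14 - 15*35 = -14 - 525 = -539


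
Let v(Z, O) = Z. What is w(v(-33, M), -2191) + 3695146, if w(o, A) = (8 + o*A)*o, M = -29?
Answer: 1308883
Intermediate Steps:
w(o, A) = o*(8 + A*o) (w(o, A) = (8 + A*o)*o = o*(8 + A*o))
w(v(-33, M), -2191) + 3695146 = -33*(8 - 2191*(-33)) + 3695146 = -33*(8 + 72303) + 3695146 = -33*72311 + 3695146 = -2386263 + 3695146 = 1308883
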